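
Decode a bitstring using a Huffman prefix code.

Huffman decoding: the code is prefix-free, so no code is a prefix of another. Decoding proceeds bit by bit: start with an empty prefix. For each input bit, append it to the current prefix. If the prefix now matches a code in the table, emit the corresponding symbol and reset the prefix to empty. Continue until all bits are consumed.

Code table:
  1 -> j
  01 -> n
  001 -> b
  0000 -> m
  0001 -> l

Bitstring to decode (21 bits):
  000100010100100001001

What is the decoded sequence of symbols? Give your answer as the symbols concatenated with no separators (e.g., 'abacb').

Bit 0: prefix='0' (no match yet)
Bit 1: prefix='00' (no match yet)
Bit 2: prefix='000' (no match yet)
Bit 3: prefix='0001' -> emit 'l', reset
Bit 4: prefix='0' (no match yet)
Bit 5: prefix='00' (no match yet)
Bit 6: prefix='000' (no match yet)
Bit 7: prefix='0001' -> emit 'l', reset
Bit 8: prefix='0' (no match yet)
Bit 9: prefix='01' -> emit 'n', reset
Bit 10: prefix='0' (no match yet)
Bit 11: prefix='00' (no match yet)
Bit 12: prefix='001' -> emit 'b', reset
Bit 13: prefix='0' (no match yet)
Bit 14: prefix='00' (no match yet)
Bit 15: prefix='000' (no match yet)
Bit 16: prefix='0000' -> emit 'm', reset
Bit 17: prefix='1' -> emit 'j', reset
Bit 18: prefix='0' (no match yet)
Bit 19: prefix='00' (no match yet)
Bit 20: prefix='001' -> emit 'b', reset

Answer: llnbmjb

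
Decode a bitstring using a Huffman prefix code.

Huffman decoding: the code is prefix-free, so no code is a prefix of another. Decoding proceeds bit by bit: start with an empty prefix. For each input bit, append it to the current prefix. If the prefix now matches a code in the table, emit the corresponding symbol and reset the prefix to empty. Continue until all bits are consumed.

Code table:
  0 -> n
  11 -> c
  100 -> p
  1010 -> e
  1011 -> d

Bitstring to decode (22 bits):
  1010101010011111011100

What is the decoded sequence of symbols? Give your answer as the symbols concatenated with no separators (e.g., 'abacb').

Bit 0: prefix='1' (no match yet)
Bit 1: prefix='10' (no match yet)
Bit 2: prefix='101' (no match yet)
Bit 3: prefix='1010' -> emit 'e', reset
Bit 4: prefix='1' (no match yet)
Bit 5: prefix='10' (no match yet)
Bit 6: prefix='101' (no match yet)
Bit 7: prefix='1010' -> emit 'e', reset
Bit 8: prefix='1' (no match yet)
Bit 9: prefix='10' (no match yet)
Bit 10: prefix='100' -> emit 'p', reset
Bit 11: prefix='1' (no match yet)
Bit 12: prefix='11' -> emit 'c', reset
Bit 13: prefix='1' (no match yet)
Bit 14: prefix='11' -> emit 'c', reset
Bit 15: prefix='1' (no match yet)
Bit 16: prefix='10' (no match yet)
Bit 17: prefix='101' (no match yet)
Bit 18: prefix='1011' -> emit 'd', reset
Bit 19: prefix='1' (no match yet)
Bit 20: prefix='10' (no match yet)
Bit 21: prefix='100' -> emit 'p', reset

Answer: eepccdp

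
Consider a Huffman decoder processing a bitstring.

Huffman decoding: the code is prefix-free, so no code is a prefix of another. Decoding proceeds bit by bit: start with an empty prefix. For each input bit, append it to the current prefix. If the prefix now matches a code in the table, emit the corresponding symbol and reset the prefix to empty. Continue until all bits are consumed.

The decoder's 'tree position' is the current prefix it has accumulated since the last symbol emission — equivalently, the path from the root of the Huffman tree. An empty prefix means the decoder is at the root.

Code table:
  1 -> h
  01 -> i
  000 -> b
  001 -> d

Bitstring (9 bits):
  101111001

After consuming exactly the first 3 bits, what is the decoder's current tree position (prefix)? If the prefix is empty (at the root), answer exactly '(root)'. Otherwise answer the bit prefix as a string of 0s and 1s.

Answer: (root)

Derivation:
Bit 0: prefix='1' -> emit 'h', reset
Bit 1: prefix='0' (no match yet)
Bit 2: prefix='01' -> emit 'i', reset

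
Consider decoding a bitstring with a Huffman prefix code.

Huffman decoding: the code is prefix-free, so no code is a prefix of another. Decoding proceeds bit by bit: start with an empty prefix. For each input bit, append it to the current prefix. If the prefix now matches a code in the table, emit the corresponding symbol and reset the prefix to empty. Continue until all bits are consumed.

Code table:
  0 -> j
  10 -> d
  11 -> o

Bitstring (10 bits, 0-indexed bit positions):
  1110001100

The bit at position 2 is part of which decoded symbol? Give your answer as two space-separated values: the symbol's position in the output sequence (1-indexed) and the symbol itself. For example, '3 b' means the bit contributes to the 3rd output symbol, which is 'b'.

Bit 0: prefix='1' (no match yet)
Bit 1: prefix='11' -> emit 'o', reset
Bit 2: prefix='1' (no match yet)
Bit 3: prefix='10' -> emit 'd', reset
Bit 4: prefix='0' -> emit 'j', reset
Bit 5: prefix='0' -> emit 'j', reset
Bit 6: prefix='1' (no match yet)

Answer: 2 d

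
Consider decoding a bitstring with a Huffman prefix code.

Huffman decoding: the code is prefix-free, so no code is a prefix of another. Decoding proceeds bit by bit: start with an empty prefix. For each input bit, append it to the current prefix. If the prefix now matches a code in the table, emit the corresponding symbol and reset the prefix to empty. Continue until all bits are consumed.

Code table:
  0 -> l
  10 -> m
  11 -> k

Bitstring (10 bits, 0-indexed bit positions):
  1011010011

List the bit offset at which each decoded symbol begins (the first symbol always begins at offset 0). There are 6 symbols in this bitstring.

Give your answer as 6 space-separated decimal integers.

Bit 0: prefix='1' (no match yet)
Bit 1: prefix='10' -> emit 'm', reset
Bit 2: prefix='1' (no match yet)
Bit 3: prefix='11' -> emit 'k', reset
Bit 4: prefix='0' -> emit 'l', reset
Bit 5: prefix='1' (no match yet)
Bit 6: prefix='10' -> emit 'm', reset
Bit 7: prefix='0' -> emit 'l', reset
Bit 8: prefix='1' (no match yet)
Bit 9: prefix='11' -> emit 'k', reset

Answer: 0 2 4 5 7 8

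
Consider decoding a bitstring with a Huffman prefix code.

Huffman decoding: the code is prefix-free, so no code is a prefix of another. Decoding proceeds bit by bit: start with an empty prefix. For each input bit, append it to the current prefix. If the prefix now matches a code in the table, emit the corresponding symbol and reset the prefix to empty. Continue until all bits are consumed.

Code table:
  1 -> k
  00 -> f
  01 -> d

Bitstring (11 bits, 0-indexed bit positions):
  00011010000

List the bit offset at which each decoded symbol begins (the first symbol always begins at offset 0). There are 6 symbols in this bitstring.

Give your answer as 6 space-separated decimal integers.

Bit 0: prefix='0' (no match yet)
Bit 1: prefix='00' -> emit 'f', reset
Bit 2: prefix='0' (no match yet)
Bit 3: prefix='01' -> emit 'd', reset
Bit 4: prefix='1' -> emit 'k', reset
Bit 5: prefix='0' (no match yet)
Bit 6: prefix='01' -> emit 'd', reset
Bit 7: prefix='0' (no match yet)
Bit 8: prefix='00' -> emit 'f', reset
Bit 9: prefix='0' (no match yet)
Bit 10: prefix='00' -> emit 'f', reset

Answer: 0 2 4 5 7 9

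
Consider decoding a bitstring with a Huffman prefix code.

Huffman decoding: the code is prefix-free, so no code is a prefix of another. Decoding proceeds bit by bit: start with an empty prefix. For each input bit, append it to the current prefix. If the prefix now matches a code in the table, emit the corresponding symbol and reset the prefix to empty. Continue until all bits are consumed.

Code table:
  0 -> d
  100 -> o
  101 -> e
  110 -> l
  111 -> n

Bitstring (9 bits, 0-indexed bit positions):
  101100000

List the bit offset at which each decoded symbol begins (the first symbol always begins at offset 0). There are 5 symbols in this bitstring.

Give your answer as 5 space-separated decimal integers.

Bit 0: prefix='1' (no match yet)
Bit 1: prefix='10' (no match yet)
Bit 2: prefix='101' -> emit 'e', reset
Bit 3: prefix='1' (no match yet)
Bit 4: prefix='10' (no match yet)
Bit 5: prefix='100' -> emit 'o', reset
Bit 6: prefix='0' -> emit 'd', reset
Bit 7: prefix='0' -> emit 'd', reset
Bit 8: prefix='0' -> emit 'd', reset

Answer: 0 3 6 7 8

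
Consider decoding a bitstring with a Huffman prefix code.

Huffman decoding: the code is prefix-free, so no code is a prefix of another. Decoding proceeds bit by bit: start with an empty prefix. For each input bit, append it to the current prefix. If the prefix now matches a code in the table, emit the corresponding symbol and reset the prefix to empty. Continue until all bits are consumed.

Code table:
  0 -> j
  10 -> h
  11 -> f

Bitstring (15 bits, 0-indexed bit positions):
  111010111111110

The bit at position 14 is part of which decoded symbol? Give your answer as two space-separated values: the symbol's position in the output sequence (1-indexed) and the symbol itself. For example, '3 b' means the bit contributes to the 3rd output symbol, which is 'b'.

Answer: 8 j

Derivation:
Bit 0: prefix='1' (no match yet)
Bit 1: prefix='11' -> emit 'f', reset
Bit 2: prefix='1' (no match yet)
Bit 3: prefix='10' -> emit 'h', reset
Bit 4: prefix='1' (no match yet)
Bit 5: prefix='10' -> emit 'h', reset
Bit 6: prefix='1' (no match yet)
Bit 7: prefix='11' -> emit 'f', reset
Bit 8: prefix='1' (no match yet)
Bit 9: prefix='11' -> emit 'f', reset
Bit 10: prefix='1' (no match yet)
Bit 11: prefix='11' -> emit 'f', reset
Bit 12: prefix='1' (no match yet)
Bit 13: prefix='11' -> emit 'f', reset
Bit 14: prefix='0' -> emit 'j', reset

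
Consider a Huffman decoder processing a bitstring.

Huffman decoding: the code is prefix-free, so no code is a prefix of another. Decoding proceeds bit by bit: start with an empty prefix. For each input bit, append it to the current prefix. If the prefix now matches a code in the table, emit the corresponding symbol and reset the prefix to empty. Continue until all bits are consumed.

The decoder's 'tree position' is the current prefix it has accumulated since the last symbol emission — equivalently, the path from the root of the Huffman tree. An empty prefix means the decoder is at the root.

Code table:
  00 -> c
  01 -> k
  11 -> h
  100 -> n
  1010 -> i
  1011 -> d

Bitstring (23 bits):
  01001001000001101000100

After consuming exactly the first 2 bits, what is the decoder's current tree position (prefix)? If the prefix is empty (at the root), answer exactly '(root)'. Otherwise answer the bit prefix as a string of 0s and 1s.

Answer: (root)

Derivation:
Bit 0: prefix='0' (no match yet)
Bit 1: prefix='01' -> emit 'k', reset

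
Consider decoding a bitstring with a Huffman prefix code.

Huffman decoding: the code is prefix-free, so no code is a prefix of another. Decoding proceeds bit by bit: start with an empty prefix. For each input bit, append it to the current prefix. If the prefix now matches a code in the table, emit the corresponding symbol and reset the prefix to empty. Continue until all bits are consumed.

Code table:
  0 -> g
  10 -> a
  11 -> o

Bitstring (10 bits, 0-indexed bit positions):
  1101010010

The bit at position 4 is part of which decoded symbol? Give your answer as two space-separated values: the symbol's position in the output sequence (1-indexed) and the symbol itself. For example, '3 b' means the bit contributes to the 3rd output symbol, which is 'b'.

Bit 0: prefix='1' (no match yet)
Bit 1: prefix='11' -> emit 'o', reset
Bit 2: prefix='0' -> emit 'g', reset
Bit 3: prefix='1' (no match yet)
Bit 4: prefix='10' -> emit 'a', reset
Bit 5: prefix='1' (no match yet)
Bit 6: prefix='10' -> emit 'a', reset
Bit 7: prefix='0' -> emit 'g', reset
Bit 8: prefix='1' (no match yet)

Answer: 3 a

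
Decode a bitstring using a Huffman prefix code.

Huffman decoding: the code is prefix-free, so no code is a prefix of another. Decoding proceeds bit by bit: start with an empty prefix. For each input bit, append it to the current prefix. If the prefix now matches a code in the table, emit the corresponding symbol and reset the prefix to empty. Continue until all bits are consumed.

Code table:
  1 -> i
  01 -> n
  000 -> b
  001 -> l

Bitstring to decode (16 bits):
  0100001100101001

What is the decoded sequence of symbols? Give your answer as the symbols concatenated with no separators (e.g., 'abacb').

Bit 0: prefix='0' (no match yet)
Bit 1: prefix='01' -> emit 'n', reset
Bit 2: prefix='0' (no match yet)
Bit 3: prefix='00' (no match yet)
Bit 4: prefix='000' -> emit 'b', reset
Bit 5: prefix='0' (no match yet)
Bit 6: prefix='01' -> emit 'n', reset
Bit 7: prefix='1' -> emit 'i', reset
Bit 8: prefix='0' (no match yet)
Bit 9: prefix='00' (no match yet)
Bit 10: prefix='001' -> emit 'l', reset
Bit 11: prefix='0' (no match yet)
Bit 12: prefix='01' -> emit 'n', reset
Bit 13: prefix='0' (no match yet)
Bit 14: prefix='00' (no match yet)
Bit 15: prefix='001' -> emit 'l', reset

Answer: nbnilnl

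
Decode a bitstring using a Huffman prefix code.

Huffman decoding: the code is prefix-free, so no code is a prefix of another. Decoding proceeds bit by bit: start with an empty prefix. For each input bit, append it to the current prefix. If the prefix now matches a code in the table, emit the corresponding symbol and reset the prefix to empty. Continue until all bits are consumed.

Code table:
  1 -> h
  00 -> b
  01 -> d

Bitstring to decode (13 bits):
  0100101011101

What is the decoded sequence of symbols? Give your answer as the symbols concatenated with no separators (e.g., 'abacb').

Bit 0: prefix='0' (no match yet)
Bit 1: prefix='01' -> emit 'd', reset
Bit 2: prefix='0' (no match yet)
Bit 3: prefix='00' -> emit 'b', reset
Bit 4: prefix='1' -> emit 'h', reset
Bit 5: prefix='0' (no match yet)
Bit 6: prefix='01' -> emit 'd', reset
Bit 7: prefix='0' (no match yet)
Bit 8: prefix='01' -> emit 'd', reset
Bit 9: prefix='1' -> emit 'h', reset
Bit 10: prefix='1' -> emit 'h', reset
Bit 11: prefix='0' (no match yet)
Bit 12: prefix='01' -> emit 'd', reset

Answer: dbhddhhd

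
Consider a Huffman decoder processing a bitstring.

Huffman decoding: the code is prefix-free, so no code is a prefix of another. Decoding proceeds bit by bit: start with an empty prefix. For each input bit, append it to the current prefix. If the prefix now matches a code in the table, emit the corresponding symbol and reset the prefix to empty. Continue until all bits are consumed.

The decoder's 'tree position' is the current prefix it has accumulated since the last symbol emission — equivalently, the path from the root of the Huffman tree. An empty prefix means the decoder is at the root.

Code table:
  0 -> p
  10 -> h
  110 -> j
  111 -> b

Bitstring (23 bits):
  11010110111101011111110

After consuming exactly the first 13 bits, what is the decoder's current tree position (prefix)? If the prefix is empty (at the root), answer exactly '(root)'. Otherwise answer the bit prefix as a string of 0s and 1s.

Answer: (root)

Derivation:
Bit 0: prefix='1' (no match yet)
Bit 1: prefix='11' (no match yet)
Bit 2: prefix='110' -> emit 'j', reset
Bit 3: prefix='1' (no match yet)
Bit 4: prefix='10' -> emit 'h', reset
Bit 5: prefix='1' (no match yet)
Bit 6: prefix='11' (no match yet)
Bit 7: prefix='110' -> emit 'j', reset
Bit 8: prefix='1' (no match yet)
Bit 9: prefix='11' (no match yet)
Bit 10: prefix='111' -> emit 'b', reset
Bit 11: prefix='1' (no match yet)
Bit 12: prefix='10' -> emit 'h', reset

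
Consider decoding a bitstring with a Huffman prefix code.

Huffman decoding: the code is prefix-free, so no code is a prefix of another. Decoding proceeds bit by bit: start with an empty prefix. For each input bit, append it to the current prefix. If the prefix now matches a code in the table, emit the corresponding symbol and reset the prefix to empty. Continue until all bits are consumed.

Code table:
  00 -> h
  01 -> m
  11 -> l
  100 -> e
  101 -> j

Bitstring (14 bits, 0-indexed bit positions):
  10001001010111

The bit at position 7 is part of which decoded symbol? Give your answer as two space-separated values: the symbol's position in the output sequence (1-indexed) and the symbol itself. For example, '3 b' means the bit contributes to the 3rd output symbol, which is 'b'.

Answer: 4 j

Derivation:
Bit 0: prefix='1' (no match yet)
Bit 1: prefix='10' (no match yet)
Bit 2: prefix='100' -> emit 'e', reset
Bit 3: prefix='0' (no match yet)
Bit 4: prefix='01' -> emit 'm', reset
Bit 5: prefix='0' (no match yet)
Bit 6: prefix='00' -> emit 'h', reset
Bit 7: prefix='1' (no match yet)
Bit 8: prefix='10' (no match yet)
Bit 9: prefix='101' -> emit 'j', reset
Bit 10: prefix='0' (no match yet)
Bit 11: prefix='01' -> emit 'm', reset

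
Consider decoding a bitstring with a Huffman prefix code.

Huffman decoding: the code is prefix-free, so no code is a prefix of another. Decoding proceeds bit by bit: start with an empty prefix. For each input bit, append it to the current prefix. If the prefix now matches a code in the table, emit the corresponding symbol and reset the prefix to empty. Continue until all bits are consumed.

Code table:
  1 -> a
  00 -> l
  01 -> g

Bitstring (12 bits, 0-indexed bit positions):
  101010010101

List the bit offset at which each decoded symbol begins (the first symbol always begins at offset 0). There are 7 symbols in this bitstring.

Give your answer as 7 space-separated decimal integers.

Answer: 0 1 3 5 7 8 10

Derivation:
Bit 0: prefix='1' -> emit 'a', reset
Bit 1: prefix='0' (no match yet)
Bit 2: prefix='01' -> emit 'g', reset
Bit 3: prefix='0' (no match yet)
Bit 4: prefix='01' -> emit 'g', reset
Bit 5: prefix='0' (no match yet)
Bit 6: prefix='00' -> emit 'l', reset
Bit 7: prefix='1' -> emit 'a', reset
Bit 8: prefix='0' (no match yet)
Bit 9: prefix='01' -> emit 'g', reset
Bit 10: prefix='0' (no match yet)
Bit 11: prefix='01' -> emit 'g', reset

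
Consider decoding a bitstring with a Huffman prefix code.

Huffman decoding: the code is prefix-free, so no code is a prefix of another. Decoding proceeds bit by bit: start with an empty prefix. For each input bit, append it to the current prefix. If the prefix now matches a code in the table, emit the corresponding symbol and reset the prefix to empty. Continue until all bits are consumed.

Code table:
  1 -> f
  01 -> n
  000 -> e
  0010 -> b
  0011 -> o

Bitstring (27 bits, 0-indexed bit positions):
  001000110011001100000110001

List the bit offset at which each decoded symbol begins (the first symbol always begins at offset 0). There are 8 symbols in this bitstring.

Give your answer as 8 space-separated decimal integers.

Bit 0: prefix='0' (no match yet)
Bit 1: prefix='00' (no match yet)
Bit 2: prefix='001' (no match yet)
Bit 3: prefix='0010' -> emit 'b', reset
Bit 4: prefix='0' (no match yet)
Bit 5: prefix='00' (no match yet)
Bit 6: prefix='001' (no match yet)
Bit 7: prefix='0011' -> emit 'o', reset
Bit 8: prefix='0' (no match yet)
Bit 9: prefix='00' (no match yet)
Bit 10: prefix='001' (no match yet)
Bit 11: prefix='0011' -> emit 'o', reset
Bit 12: prefix='0' (no match yet)
Bit 13: prefix='00' (no match yet)
Bit 14: prefix='001' (no match yet)
Bit 15: prefix='0011' -> emit 'o', reset
Bit 16: prefix='0' (no match yet)
Bit 17: prefix='00' (no match yet)
Bit 18: prefix='000' -> emit 'e', reset
Bit 19: prefix='0' (no match yet)
Bit 20: prefix='00' (no match yet)
Bit 21: prefix='001' (no match yet)
Bit 22: prefix='0011' -> emit 'o', reset
Bit 23: prefix='0' (no match yet)
Bit 24: prefix='00' (no match yet)
Bit 25: prefix='000' -> emit 'e', reset
Bit 26: prefix='1' -> emit 'f', reset

Answer: 0 4 8 12 16 19 23 26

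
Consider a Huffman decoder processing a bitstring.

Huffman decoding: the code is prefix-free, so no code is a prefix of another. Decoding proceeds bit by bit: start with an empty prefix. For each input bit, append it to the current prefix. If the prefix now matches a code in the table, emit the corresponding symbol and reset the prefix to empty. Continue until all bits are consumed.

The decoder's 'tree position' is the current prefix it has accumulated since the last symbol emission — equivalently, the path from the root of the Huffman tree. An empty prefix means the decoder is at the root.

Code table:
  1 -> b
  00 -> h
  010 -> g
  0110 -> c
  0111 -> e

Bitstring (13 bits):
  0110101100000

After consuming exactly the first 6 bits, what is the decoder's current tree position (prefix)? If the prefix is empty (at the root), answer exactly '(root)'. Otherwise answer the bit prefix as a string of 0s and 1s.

Bit 0: prefix='0' (no match yet)
Bit 1: prefix='01' (no match yet)
Bit 2: prefix='011' (no match yet)
Bit 3: prefix='0110' -> emit 'c', reset
Bit 4: prefix='1' -> emit 'b', reset
Bit 5: prefix='0' (no match yet)

Answer: 0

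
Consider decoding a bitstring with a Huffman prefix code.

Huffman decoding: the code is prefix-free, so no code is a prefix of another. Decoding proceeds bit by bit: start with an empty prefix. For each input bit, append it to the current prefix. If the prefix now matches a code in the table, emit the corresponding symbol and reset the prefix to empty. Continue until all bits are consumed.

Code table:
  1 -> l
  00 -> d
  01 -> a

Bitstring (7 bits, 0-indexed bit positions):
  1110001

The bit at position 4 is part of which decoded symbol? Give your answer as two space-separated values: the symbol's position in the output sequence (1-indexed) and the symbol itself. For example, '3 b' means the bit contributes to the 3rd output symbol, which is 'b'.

Answer: 4 d

Derivation:
Bit 0: prefix='1' -> emit 'l', reset
Bit 1: prefix='1' -> emit 'l', reset
Bit 2: prefix='1' -> emit 'l', reset
Bit 3: prefix='0' (no match yet)
Bit 4: prefix='00' -> emit 'd', reset
Bit 5: prefix='0' (no match yet)
Bit 6: prefix='01' -> emit 'a', reset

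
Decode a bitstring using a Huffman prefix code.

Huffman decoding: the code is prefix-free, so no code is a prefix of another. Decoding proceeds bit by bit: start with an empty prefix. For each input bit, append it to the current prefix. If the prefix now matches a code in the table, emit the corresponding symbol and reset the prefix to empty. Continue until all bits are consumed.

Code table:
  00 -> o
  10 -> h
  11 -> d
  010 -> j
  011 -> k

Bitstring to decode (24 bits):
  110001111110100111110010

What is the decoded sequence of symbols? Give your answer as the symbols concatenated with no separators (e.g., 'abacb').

Bit 0: prefix='1' (no match yet)
Bit 1: prefix='11' -> emit 'd', reset
Bit 2: prefix='0' (no match yet)
Bit 3: prefix='00' -> emit 'o', reset
Bit 4: prefix='0' (no match yet)
Bit 5: prefix='01' (no match yet)
Bit 6: prefix='011' -> emit 'k', reset
Bit 7: prefix='1' (no match yet)
Bit 8: prefix='11' -> emit 'd', reset
Bit 9: prefix='1' (no match yet)
Bit 10: prefix='11' -> emit 'd', reset
Bit 11: prefix='0' (no match yet)
Bit 12: prefix='01' (no match yet)
Bit 13: prefix='010' -> emit 'j', reset
Bit 14: prefix='0' (no match yet)
Bit 15: prefix='01' (no match yet)
Bit 16: prefix='011' -> emit 'k', reset
Bit 17: prefix='1' (no match yet)
Bit 18: prefix='11' -> emit 'd', reset
Bit 19: prefix='1' (no match yet)
Bit 20: prefix='10' -> emit 'h', reset
Bit 21: prefix='0' (no match yet)
Bit 22: prefix='01' (no match yet)
Bit 23: prefix='010' -> emit 'j', reset

Answer: dokddjkdhj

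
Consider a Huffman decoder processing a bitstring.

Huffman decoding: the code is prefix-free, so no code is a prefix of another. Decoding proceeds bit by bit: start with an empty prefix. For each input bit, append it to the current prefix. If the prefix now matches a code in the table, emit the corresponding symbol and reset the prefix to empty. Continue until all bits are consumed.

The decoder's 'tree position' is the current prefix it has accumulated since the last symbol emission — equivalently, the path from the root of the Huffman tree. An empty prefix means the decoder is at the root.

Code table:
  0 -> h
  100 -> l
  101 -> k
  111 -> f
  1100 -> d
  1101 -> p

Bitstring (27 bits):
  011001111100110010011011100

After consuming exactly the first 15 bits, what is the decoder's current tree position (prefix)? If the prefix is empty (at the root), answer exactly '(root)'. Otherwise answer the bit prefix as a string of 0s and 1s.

Answer: 110

Derivation:
Bit 0: prefix='0' -> emit 'h', reset
Bit 1: prefix='1' (no match yet)
Bit 2: prefix='11' (no match yet)
Bit 3: prefix='110' (no match yet)
Bit 4: prefix='1100' -> emit 'd', reset
Bit 5: prefix='1' (no match yet)
Bit 6: prefix='11' (no match yet)
Bit 7: prefix='111' -> emit 'f', reset
Bit 8: prefix='1' (no match yet)
Bit 9: prefix='11' (no match yet)
Bit 10: prefix='110' (no match yet)
Bit 11: prefix='1100' -> emit 'd', reset
Bit 12: prefix='1' (no match yet)
Bit 13: prefix='11' (no match yet)
Bit 14: prefix='110' (no match yet)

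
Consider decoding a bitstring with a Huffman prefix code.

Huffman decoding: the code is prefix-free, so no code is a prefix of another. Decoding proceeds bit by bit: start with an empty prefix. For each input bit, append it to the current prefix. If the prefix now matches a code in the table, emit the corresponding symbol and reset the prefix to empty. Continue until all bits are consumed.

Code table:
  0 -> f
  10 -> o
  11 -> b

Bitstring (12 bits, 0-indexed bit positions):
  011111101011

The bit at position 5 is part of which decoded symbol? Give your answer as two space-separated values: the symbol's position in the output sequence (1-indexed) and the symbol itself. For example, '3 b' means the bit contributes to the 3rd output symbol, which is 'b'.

Bit 0: prefix='0' -> emit 'f', reset
Bit 1: prefix='1' (no match yet)
Bit 2: prefix='11' -> emit 'b', reset
Bit 3: prefix='1' (no match yet)
Bit 4: prefix='11' -> emit 'b', reset
Bit 5: prefix='1' (no match yet)
Bit 6: prefix='11' -> emit 'b', reset
Bit 7: prefix='0' -> emit 'f', reset
Bit 8: prefix='1' (no match yet)
Bit 9: prefix='10' -> emit 'o', reset

Answer: 4 b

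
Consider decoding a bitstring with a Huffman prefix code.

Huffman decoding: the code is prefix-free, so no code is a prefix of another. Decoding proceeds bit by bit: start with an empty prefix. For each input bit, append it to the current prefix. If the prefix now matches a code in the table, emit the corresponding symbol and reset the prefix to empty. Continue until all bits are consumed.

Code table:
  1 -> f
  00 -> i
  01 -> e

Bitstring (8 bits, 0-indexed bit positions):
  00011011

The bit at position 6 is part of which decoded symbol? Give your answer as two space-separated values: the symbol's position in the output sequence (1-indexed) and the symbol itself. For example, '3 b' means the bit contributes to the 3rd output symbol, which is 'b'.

Bit 0: prefix='0' (no match yet)
Bit 1: prefix='00' -> emit 'i', reset
Bit 2: prefix='0' (no match yet)
Bit 3: prefix='01' -> emit 'e', reset
Bit 4: prefix='1' -> emit 'f', reset
Bit 5: prefix='0' (no match yet)
Bit 6: prefix='01' -> emit 'e', reset
Bit 7: prefix='1' -> emit 'f', reset

Answer: 4 e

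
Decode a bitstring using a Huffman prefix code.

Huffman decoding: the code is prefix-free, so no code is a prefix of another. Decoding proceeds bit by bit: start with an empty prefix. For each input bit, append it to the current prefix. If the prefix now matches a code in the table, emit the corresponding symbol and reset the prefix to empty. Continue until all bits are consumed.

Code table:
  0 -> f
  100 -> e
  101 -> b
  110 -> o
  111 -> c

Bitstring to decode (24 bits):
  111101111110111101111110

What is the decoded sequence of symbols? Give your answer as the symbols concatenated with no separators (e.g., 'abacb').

Bit 0: prefix='1' (no match yet)
Bit 1: prefix='11' (no match yet)
Bit 2: prefix='111' -> emit 'c', reset
Bit 3: prefix='1' (no match yet)
Bit 4: prefix='10' (no match yet)
Bit 5: prefix='101' -> emit 'b', reset
Bit 6: prefix='1' (no match yet)
Bit 7: prefix='11' (no match yet)
Bit 8: prefix='111' -> emit 'c', reset
Bit 9: prefix='1' (no match yet)
Bit 10: prefix='11' (no match yet)
Bit 11: prefix='110' -> emit 'o', reset
Bit 12: prefix='1' (no match yet)
Bit 13: prefix='11' (no match yet)
Bit 14: prefix='111' -> emit 'c', reset
Bit 15: prefix='1' (no match yet)
Bit 16: prefix='10' (no match yet)
Bit 17: prefix='101' -> emit 'b', reset
Bit 18: prefix='1' (no match yet)
Bit 19: prefix='11' (no match yet)
Bit 20: prefix='111' -> emit 'c', reset
Bit 21: prefix='1' (no match yet)
Bit 22: prefix='11' (no match yet)
Bit 23: prefix='110' -> emit 'o', reset

Answer: cbcocbco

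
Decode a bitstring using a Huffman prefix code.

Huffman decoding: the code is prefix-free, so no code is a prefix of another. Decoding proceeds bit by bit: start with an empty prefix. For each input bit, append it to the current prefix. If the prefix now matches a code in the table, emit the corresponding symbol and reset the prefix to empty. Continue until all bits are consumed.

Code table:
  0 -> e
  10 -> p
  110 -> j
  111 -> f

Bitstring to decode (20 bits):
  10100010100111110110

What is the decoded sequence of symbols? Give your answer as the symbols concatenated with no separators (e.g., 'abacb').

Bit 0: prefix='1' (no match yet)
Bit 1: prefix='10' -> emit 'p', reset
Bit 2: prefix='1' (no match yet)
Bit 3: prefix='10' -> emit 'p', reset
Bit 4: prefix='0' -> emit 'e', reset
Bit 5: prefix='0' -> emit 'e', reset
Bit 6: prefix='1' (no match yet)
Bit 7: prefix='10' -> emit 'p', reset
Bit 8: prefix='1' (no match yet)
Bit 9: prefix='10' -> emit 'p', reset
Bit 10: prefix='0' -> emit 'e', reset
Bit 11: prefix='1' (no match yet)
Bit 12: prefix='11' (no match yet)
Bit 13: prefix='111' -> emit 'f', reset
Bit 14: prefix='1' (no match yet)
Bit 15: prefix='11' (no match yet)
Bit 16: prefix='110' -> emit 'j', reset
Bit 17: prefix='1' (no match yet)
Bit 18: prefix='11' (no match yet)
Bit 19: prefix='110' -> emit 'j', reset

Answer: ppeeppefjj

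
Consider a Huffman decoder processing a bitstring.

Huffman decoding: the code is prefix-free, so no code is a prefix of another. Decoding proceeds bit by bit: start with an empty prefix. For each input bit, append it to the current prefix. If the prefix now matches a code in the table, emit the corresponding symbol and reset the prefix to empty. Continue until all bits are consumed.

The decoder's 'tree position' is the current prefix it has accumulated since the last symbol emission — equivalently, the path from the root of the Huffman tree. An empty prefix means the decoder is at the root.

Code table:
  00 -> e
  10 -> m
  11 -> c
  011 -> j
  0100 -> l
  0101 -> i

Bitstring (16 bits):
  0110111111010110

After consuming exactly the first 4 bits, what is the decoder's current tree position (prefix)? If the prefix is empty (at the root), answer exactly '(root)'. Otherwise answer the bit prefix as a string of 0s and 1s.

Answer: 0

Derivation:
Bit 0: prefix='0' (no match yet)
Bit 1: prefix='01' (no match yet)
Bit 2: prefix='011' -> emit 'j', reset
Bit 3: prefix='0' (no match yet)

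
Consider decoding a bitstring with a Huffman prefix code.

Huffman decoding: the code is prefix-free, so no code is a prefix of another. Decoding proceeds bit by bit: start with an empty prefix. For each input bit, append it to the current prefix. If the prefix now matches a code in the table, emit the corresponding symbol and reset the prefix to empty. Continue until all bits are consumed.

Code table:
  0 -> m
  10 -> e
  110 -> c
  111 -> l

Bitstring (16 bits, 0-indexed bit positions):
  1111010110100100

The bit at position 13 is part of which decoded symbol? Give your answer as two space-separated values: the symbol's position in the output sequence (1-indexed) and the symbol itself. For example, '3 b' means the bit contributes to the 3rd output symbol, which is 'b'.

Bit 0: prefix='1' (no match yet)
Bit 1: prefix='11' (no match yet)
Bit 2: prefix='111' -> emit 'l', reset
Bit 3: prefix='1' (no match yet)
Bit 4: prefix='10' -> emit 'e', reset
Bit 5: prefix='1' (no match yet)
Bit 6: prefix='10' -> emit 'e', reset
Bit 7: prefix='1' (no match yet)
Bit 8: prefix='11' (no match yet)
Bit 9: prefix='110' -> emit 'c', reset
Bit 10: prefix='1' (no match yet)
Bit 11: prefix='10' -> emit 'e', reset
Bit 12: prefix='0' -> emit 'm', reset
Bit 13: prefix='1' (no match yet)
Bit 14: prefix='10' -> emit 'e', reset
Bit 15: prefix='0' -> emit 'm', reset

Answer: 7 e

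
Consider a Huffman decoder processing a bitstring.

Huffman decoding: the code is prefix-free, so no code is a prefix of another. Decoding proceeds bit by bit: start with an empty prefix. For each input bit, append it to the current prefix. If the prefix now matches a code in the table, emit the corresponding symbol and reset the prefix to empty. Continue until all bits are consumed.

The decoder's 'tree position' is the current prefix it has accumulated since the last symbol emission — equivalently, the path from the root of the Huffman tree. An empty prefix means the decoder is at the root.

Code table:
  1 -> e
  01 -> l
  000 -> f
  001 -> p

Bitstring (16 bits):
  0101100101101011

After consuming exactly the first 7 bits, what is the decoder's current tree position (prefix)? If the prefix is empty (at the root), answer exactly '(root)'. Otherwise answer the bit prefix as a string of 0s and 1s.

Bit 0: prefix='0' (no match yet)
Bit 1: prefix='01' -> emit 'l', reset
Bit 2: prefix='0' (no match yet)
Bit 3: prefix='01' -> emit 'l', reset
Bit 4: prefix='1' -> emit 'e', reset
Bit 5: prefix='0' (no match yet)
Bit 6: prefix='00' (no match yet)

Answer: 00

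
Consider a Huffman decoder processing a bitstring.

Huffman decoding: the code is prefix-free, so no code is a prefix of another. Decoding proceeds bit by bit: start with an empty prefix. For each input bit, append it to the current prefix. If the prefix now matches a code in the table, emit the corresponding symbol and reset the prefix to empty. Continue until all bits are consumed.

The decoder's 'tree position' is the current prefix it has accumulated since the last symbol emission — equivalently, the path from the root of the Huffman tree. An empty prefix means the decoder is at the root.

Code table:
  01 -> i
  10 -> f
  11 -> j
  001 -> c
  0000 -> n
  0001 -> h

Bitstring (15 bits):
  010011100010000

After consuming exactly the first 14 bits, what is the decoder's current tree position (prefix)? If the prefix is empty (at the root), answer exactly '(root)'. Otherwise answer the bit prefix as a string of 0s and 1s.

Answer: 000

Derivation:
Bit 0: prefix='0' (no match yet)
Bit 1: prefix='01' -> emit 'i', reset
Bit 2: prefix='0' (no match yet)
Bit 3: prefix='00' (no match yet)
Bit 4: prefix='001' -> emit 'c', reset
Bit 5: prefix='1' (no match yet)
Bit 6: prefix='11' -> emit 'j', reset
Bit 7: prefix='0' (no match yet)
Bit 8: prefix='00' (no match yet)
Bit 9: prefix='000' (no match yet)
Bit 10: prefix='0001' -> emit 'h', reset
Bit 11: prefix='0' (no match yet)
Bit 12: prefix='00' (no match yet)
Bit 13: prefix='000' (no match yet)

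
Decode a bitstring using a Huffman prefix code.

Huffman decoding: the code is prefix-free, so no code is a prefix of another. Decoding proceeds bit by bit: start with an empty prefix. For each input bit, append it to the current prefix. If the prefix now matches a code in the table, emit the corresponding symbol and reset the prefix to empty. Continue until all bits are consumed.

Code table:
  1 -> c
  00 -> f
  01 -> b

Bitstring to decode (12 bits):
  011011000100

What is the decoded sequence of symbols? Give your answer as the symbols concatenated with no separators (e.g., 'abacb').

Answer: bcbcfbf

Derivation:
Bit 0: prefix='0' (no match yet)
Bit 1: prefix='01' -> emit 'b', reset
Bit 2: prefix='1' -> emit 'c', reset
Bit 3: prefix='0' (no match yet)
Bit 4: prefix='01' -> emit 'b', reset
Bit 5: prefix='1' -> emit 'c', reset
Bit 6: prefix='0' (no match yet)
Bit 7: prefix='00' -> emit 'f', reset
Bit 8: prefix='0' (no match yet)
Bit 9: prefix='01' -> emit 'b', reset
Bit 10: prefix='0' (no match yet)
Bit 11: prefix='00' -> emit 'f', reset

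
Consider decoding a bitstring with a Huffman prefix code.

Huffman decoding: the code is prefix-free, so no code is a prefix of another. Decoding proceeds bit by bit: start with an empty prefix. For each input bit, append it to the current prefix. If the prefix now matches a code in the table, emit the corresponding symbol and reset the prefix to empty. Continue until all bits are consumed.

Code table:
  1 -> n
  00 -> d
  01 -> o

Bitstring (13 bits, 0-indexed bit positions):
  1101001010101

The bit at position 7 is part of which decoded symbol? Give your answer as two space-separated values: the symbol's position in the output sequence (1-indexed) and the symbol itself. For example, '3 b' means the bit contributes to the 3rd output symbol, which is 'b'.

Answer: 6 o

Derivation:
Bit 0: prefix='1' -> emit 'n', reset
Bit 1: prefix='1' -> emit 'n', reset
Bit 2: prefix='0' (no match yet)
Bit 3: prefix='01' -> emit 'o', reset
Bit 4: prefix='0' (no match yet)
Bit 5: prefix='00' -> emit 'd', reset
Bit 6: prefix='1' -> emit 'n', reset
Bit 7: prefix='0' (no match yet)
Bit 8: prefix='01' -> emit 'o', reset
Bit 9: prefix='0' (no match yet)
Bit 10: prefix='01' -> emit 'o', reset
Bit 11: prefix='0' (no match yet)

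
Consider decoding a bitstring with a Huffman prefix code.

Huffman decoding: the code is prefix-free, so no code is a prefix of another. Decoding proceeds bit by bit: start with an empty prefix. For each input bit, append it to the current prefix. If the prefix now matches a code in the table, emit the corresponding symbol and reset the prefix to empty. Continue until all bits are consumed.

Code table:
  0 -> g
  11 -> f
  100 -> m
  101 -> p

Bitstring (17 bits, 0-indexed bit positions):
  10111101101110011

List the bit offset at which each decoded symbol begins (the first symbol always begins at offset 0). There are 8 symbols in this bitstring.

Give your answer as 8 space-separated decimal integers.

Bit 0: prefix='1' (no match yet)
Bit 1: prefix='10' (no match yet)
Bit 2: prefix='101' -> emit 'p', reset
Bit 3: prefix='1' (no match yet)
Bit 4: prefix='11' -> emit 'f', reset
Bit 5: prefix='1' (no match yet)
Bit 6: prefix='10' (no match yet)
Bit 7: prefix='101' -> emit 'p', reset
Bit 8: prefix='1' (no match yet)
Bit 9: prefix='10' (no match yet)
Bit 10: prefix='101' -> emit 'p', reset
Bit 11: prefix='1' (no match yet)
Bit 12: prefix='11' -> emit 'f', reset
Bit 13: prefix='0' -> emit 'g', reset
Bit 14: prefix='0' -> emit 'g', reset
Bit 15: prefix='1' (no match yet)
Bit 16: prefix='11' -> emit 'f', reset

Answer: 0 3 5 8 11 13 14 15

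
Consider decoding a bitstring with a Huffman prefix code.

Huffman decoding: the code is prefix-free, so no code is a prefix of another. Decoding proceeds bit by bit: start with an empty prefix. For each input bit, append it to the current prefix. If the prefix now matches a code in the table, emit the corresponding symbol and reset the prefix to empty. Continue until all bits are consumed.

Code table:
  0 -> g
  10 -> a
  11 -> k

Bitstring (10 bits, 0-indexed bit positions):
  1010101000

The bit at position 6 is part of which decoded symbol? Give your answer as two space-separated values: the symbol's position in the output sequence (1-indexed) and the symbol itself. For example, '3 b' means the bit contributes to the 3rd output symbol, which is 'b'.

Answer: 4 a

Derivation:
Bit 0: prefix='1' (no match yet)
Bit 1: prefix='10' -> emit 'a', reset
Bit 2: prefix='1' (no match yet)
Bit 3: prefix='10' -> emit 'a', reset
Bit 4: prefix='1' (no match yet)
Bit 5: prefix='10' -> emit 'a', reset
Bit 6: prefix='1' (no match yet)
Bit 7: prefix='10' -> emit 'a', reset
Bit 8: prefix='0' -> emit 'g', reset
Bit 9: prefix='0' -> emit 'g', reset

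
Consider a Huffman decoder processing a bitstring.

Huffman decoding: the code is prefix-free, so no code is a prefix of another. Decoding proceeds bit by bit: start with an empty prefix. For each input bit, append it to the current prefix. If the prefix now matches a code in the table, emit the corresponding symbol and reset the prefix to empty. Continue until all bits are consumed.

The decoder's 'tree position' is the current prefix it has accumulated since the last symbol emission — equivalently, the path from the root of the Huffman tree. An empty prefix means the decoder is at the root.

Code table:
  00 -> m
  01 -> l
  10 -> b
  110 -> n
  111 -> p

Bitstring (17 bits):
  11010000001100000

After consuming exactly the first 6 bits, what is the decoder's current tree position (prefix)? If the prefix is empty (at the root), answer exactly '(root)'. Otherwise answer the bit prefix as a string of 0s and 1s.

Bit 0: prefix='1' (no match yet)
Bit 1: prefix='11' (no match yet)
Bit 2: prefix='110' -> emit 'n', reset
Bit 3: prefix='1' (no match yet)
Bit 4: prefix='10' -> emit 'b', reset
Bit 5: prefix='0' (no match yet)

Answer: 0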